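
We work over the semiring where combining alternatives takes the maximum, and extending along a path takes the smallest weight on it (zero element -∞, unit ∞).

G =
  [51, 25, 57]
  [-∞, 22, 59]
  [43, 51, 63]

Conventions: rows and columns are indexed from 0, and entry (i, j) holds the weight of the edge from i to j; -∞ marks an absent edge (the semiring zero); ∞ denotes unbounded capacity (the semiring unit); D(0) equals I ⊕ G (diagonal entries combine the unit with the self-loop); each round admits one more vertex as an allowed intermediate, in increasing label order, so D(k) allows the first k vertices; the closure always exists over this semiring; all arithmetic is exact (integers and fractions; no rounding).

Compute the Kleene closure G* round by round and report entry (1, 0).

D(0):
  [∞, 25, 57]
  [-∞, ∞, 59]
  [43, 51, ∞]
D(1):
  [∞, 25, 57]
  [-∞, ∞, 59]
  [43, 51, ∞]
D(2):
  [∞, 25, 57]
  [-∞, ∞, 59]
  [43, 51, ∞]
D(3):
  [∞, 51, 57]
  [43, ∞, 59]
  [43, 51, ∞]
Answer: G*[1][0] = 43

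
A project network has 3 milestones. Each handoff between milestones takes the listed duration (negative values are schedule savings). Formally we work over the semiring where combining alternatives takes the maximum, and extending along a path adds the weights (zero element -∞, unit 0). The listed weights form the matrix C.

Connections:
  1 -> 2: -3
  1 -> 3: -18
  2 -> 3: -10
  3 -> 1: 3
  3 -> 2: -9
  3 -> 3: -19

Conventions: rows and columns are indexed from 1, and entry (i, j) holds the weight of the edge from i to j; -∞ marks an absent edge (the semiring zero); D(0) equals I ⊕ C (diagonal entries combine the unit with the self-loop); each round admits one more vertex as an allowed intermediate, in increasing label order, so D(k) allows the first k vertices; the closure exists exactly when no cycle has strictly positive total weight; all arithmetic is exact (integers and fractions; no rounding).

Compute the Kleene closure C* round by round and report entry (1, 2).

D(0):
  [0, -3, -18]
  [-∞, 0, -10]
  [3, -9, 0]
D(1):
  [0, -3, -18]
  [-∞, 0, -10]
  [3, 0, 0]
D(2):
  [0, -3, -13]
  [-∞, 0, -10]
  [3, 0, 0]
D(3):
  [0, -3, -13]
  [-7, 0, -10]
  [3, 0, 0]
Answer: C*[1][2] = -3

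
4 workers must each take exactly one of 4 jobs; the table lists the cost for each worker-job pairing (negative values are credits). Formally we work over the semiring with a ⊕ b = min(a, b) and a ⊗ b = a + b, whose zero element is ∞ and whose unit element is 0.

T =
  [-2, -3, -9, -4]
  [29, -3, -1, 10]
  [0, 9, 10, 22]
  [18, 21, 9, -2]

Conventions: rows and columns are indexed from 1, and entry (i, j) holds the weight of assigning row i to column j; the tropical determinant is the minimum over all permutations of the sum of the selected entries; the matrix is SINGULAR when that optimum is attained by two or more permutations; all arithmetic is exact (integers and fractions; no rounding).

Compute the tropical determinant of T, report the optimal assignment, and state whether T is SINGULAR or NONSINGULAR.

σ = (1, 2, 3, 4): (-2) + (-3) + 10 + (-2) = 3
σ = (1, 2, 4, 3): (-2) + (-3) + 22 + 9 = 26
σ = (1, 3, 2, 4): (-2) + (-1) + 9 + (-2) = 4
σ = (1, 3, 4, 2): (-2) + (-1) + 22 + 21 = 40
σ = (1, 4, 2, 3): (-2) + 10 + 9 + 9 = 26
σ = (1, 4, 3, 2): (-2) + 10 + 10 + 21 = 39
σ = (2, 1, 3, 4): (-3) + 29 + 10 + (-2) = 34
σ = (2, 1, 4, 3): (-3) + 29 + 22 + 9 = 57
σ = (2, 3, 1, 4): (-3) + (-1) + 0 + (-2) = -6
σ = (2, 3, 4, 1): (-3) + (-1) + 22 + 18 = 36
σ = (2, 4, 1, 3): (-3) + 10 + 0 + 9 = 16
σ = (2, 4, 3, 1): (-3) + 10 + 10 + 18 = 35
σ = (3, 1, 2, 4): (-9) + 29 + 9 + (-2) = 27
σ = (3, 1, 4, 2): (-9) + 29 + 22 + 21 = 63
σ = (3, 2, 1, 4): (-9) + (-3) + 0 + (-2) = -14
σ = (3, 2, 4, 1): (-9) + (-3) + 22 + 18 = 28
σ = (3, 4, 1, 2): (-9) + 10 + 0 + 21 = 22
σ = (3, 4, 2, 1): (-9) + 10 + 9 + 18 = 28
σ = (4, 1, 2, 3): (-4) + 29 + 9 + 9 = 43
σ = (4, 1, 3, 2): (-4) + 29 + 10 + 21 = 56
σ = (4, 2, 1, 3): (-4) + (-3) + 0 + 9 = 2
σ = (4, 2, 3, 1): (-4) + (-3) + 10 + 18 = 21
σ = (4, 3, 1, 2): (-4) + (-1) + 0 + 21 = 16
σ = (4, 3, 2, 1): (-4) + (-1) + 9 + 18 = 22
Optimal value attained by: σ = (3, 2, 1, 4).
Answer: det⊕(T) = -14; verdict: NONSINGULAR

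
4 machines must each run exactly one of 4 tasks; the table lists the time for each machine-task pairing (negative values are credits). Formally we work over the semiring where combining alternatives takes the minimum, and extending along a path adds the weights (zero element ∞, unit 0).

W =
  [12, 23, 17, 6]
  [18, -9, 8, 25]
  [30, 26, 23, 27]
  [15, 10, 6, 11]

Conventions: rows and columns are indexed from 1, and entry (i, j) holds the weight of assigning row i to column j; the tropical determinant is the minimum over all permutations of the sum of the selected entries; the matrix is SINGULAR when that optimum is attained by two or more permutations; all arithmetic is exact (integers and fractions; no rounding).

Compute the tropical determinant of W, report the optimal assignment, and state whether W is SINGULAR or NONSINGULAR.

σ = (1, 2, 3, 4): 12 + (-9) + 23 + 11 = 37
σ = (1, 2, 4, 3): 12 + (-9) + 27 + 6 = 36
σ = (1, 3, 2, 4): 12 + 8 + 26 + 11 = 57
σ = (1, 3, 4, 2): 12 + 8 + 27 + 10 = 57
σ = (1, 4, 2, 3): 12 + 25 + 26 + 6 = 69
σ = (1, 4, 3, 2): 12 + 25 + 23 + 10 = 70
σ = (2, 1, 3, 4): 23 + 18 + 23 + 11 = 75
σ = (2, 1, 4, 3): 23 + 18 + 27 + 6 = 74
σ = (2, 3, 1, 4): 23 + 8 + 30 + 11 = 72
σ = (2, 3, 4, 1): 23 + 8 + 27 + 15 = 73
σ = (2, 4, 1, 3): 23 + 25 + 30 + 6 = 84
σ = (2, 4, 3, 1): 23 + 25 + 23 + 15 = 86
σ = (3, 1, 2, 4): 17 + 18 + 26 + 11 = 72
σ = (3, 1, 4, 2): 17 + 18 + 27 + 10 = 72
σ = (3, 2, 1, 4): 17 + (-9) + 30 + 11 = 49
σ = (3, 2, 4, 1): 17 + (-9) + 27 + 15 = 50
σ = (3, 4, 1, 2): 17 + 25 + 30 + 10 = 82
σ = (3, 4, 2, 1): 17 + 25 + 26 + 15 = 83
σ = (4, 1, 2, 3): 6 + 18 + 26 + 6 = 56
σ = (4, 1, 3, 2): 6 + 18 + 23 + 10 = 57
σ = (4, 2, 1, 3): 6 + (-9) + 30 + 6 = 33
σ = (4, 2, 3, 1): 6 + (-9) + 23 + 15 = 35
σ = (4, 3, 1, 2): 6 + 8 + 30 + 10 = 54
σ = (4, 3, 2, 1): 6 + 8 + 26 + 15 = 55
Optimal value attained by: σ = (4, 2, 1, 3).
Answer: det⊕(W) = 33; verdict: NONSINGULAR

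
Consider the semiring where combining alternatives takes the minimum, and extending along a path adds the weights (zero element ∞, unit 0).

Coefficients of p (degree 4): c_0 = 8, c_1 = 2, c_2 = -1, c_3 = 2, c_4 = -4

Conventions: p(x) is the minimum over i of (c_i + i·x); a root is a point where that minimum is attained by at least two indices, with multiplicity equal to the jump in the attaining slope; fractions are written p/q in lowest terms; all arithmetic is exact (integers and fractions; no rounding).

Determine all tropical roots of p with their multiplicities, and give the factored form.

hull edge (i=0, c=8) to (i=1, c=2): slope -6, span 1
hull edge (i=1, c=2) to (i=2, c=-1): slope -3, span 1
hull edge (i=2, c=-1) to (i=4, c=-4): slope -3/2, span 2
Factored form: p(x) = -4 ⊗ (x ⊕ 3/2) ⊗ (x ⊕ 3/2) ⊗ (x ⊕ 3) ⊗ (x ⊕ 6)
Answer: roots = 3/2 (mult 2), 3 (mult 1), 6 (mult 1)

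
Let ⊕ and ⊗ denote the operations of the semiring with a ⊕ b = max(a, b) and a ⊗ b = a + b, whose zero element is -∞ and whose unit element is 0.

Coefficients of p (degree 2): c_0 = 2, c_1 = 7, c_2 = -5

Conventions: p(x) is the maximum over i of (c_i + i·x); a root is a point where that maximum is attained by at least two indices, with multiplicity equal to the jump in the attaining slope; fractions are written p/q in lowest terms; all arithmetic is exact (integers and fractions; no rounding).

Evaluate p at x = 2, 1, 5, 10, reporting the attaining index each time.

p(2) = max(2+0·2=2, 7+1·2=9, -5+2·2=-1) = 9 (attained by i=1)
p(1) = max(2+0·1=2, 7+1·1=8, -5+2·1=-3) = 8 (attained by i=1)
p(5) = max(2+0·5=2, 7+1·5=12, -5+2·5=5) = 12 (attained by i=1)
p(10) = max(2+0·10=2, 7+1·10=17, -5+2·10=15) = 17 (attained by i=1)
Answer: p(2) = 9; p(1) = 8; p(5) = 12; p(10) = 17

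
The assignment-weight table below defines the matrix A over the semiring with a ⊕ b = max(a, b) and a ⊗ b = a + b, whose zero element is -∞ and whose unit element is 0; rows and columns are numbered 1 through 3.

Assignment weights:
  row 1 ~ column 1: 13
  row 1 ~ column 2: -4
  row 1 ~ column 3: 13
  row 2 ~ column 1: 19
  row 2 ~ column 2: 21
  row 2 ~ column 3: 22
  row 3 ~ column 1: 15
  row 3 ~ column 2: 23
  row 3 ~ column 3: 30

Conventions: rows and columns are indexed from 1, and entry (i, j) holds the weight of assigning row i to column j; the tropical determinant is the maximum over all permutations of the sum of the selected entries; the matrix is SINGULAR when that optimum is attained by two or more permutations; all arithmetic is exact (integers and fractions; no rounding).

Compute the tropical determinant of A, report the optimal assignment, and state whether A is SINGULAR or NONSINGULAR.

σ = (1, 2, 3): 13 + 21 + 30 = 64
σ = (1, 3, 2): 13 + 22 + 23 = 58
σ = (2, 1, 3): (-4) + 19 + 30 = 45
σ = (2, 3, 1): (-4) + 22 + 15 = 33
σ = (3, 1, 2): 13 + 19 + 23 = 55
σ = (3, 2, 1): 13 + 21 + 15 = 49
Optimal value attained by: σ = (1, 2, 3).
Answer: det⊕(A) = 64; verdict: NONSINGULAR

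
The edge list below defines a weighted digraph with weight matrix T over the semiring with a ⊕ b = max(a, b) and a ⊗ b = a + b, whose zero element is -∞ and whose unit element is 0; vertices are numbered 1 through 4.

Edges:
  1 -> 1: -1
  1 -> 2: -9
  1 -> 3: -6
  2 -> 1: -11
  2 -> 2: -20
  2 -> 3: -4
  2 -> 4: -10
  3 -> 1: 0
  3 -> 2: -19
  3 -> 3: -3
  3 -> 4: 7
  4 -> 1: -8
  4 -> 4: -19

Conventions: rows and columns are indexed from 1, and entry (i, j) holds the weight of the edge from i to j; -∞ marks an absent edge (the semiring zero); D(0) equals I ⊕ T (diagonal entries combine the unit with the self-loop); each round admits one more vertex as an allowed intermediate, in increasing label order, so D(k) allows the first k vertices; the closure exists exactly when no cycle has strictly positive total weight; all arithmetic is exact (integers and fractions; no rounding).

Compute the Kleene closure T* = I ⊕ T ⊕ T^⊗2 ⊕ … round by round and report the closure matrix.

D(0):
  [0, -9, -6, -∞]
  [-11, 0, -4, -10]
  [0, -19, 0, 7]
  [-8, -∞, -∞, 0]
D(1):
  [0, -9, -6, -∞]
  [-11, 0, -4, -10]
  [0, -9, 0, 7]
  [-8, -17, -14, 0]
D(2):
  [0, -9, -6, -19]
  [-11, 0, -4, -10]
  [0, -9, 0, 7]
  [-8, -17, -14, 0]
D(3):
  [0, -9, -6, 1]
  [-4, 0, -4, 3]
  [0, -9, 0, 7]
  [-8, -17, -14, 0]
D(4):
  [0, -9, -6, 1]
  [-4, 0, -4, 3]
  [0, -9, 0, 7]
  [-8, -17, -14, 0]
Answer: T* = [[0, -9, -6, 1], [-4, 0, -4, 3], [0, -9, 0, 7], [-8, -17, -14, 0]]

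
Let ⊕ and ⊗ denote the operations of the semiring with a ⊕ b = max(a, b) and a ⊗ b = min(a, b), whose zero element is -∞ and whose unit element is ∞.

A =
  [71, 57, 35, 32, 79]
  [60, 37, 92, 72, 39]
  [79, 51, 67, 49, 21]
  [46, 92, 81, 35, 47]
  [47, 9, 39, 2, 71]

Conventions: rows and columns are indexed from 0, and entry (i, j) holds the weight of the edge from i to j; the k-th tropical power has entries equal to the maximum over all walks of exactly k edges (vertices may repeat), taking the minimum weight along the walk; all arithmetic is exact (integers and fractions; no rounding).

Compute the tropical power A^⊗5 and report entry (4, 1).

A^⊗2:
  [71, 57, 57, 57, 71]
  [79, 72, 72, 49, 60]
  [71, 57, 67, 51, 79]
  [79, 51, 92, 72, 47]
  [47, 47, 39, 39, 71]
A^⊗3:
  [71, 57, 57, 57, 71]
  [72, 57, 72, 72, 79]
  [71, 57, 67, 57, 71]
  [79, 72, 72, 51, 79]
  [47, 47, 47, 47, 71]
A^⊗4:
  [71, 57, 57, 57, 71]
  [72, 72, 72, 57, 72]
  [71, 57, 67, 57, 71]
  [72, 57, 72, 72, 79]
  [47, 47, 47, 47, 71]
A^⊗5:
  [71, 57, 57, 57, 71]
  [72, 57, 72, 72, 72]
  [71, 57, 67, 57, 71]
  [72, 72, 72, 57, 72]
  [47, 47, 47, 47, 71]
Key observation: the optimum is the walk 4->0->0->0->0->1, with weight 47 min 71 min 71 min 71 min 57 = 47.
Optimal value attained by: walk 4->0->0->0->0->1.
Answer: (A^⊗5)[4][1] = 47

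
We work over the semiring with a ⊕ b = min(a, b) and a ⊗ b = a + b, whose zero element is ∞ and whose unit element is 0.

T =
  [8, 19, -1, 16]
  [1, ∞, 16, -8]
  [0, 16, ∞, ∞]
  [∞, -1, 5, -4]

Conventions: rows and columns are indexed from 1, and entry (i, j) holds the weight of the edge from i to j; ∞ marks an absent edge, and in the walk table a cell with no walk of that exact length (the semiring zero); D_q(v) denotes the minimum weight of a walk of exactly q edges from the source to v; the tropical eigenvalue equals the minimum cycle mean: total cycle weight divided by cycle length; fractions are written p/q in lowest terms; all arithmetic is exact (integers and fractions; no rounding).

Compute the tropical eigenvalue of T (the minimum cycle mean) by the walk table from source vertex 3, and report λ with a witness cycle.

q=0: [∞, ∞, 0, ∞]
q=1: [0, 16, ∞, ∞]
q=2: [8, 19, -1, 8]
q=3: [-1, 7, 7, 4]
q=4: [7, 3, -2, -1]
Optimal cycle mean attained by: cycle 2->4->2, total (-8) + (-1), length 2.
Answer: λ = -9/2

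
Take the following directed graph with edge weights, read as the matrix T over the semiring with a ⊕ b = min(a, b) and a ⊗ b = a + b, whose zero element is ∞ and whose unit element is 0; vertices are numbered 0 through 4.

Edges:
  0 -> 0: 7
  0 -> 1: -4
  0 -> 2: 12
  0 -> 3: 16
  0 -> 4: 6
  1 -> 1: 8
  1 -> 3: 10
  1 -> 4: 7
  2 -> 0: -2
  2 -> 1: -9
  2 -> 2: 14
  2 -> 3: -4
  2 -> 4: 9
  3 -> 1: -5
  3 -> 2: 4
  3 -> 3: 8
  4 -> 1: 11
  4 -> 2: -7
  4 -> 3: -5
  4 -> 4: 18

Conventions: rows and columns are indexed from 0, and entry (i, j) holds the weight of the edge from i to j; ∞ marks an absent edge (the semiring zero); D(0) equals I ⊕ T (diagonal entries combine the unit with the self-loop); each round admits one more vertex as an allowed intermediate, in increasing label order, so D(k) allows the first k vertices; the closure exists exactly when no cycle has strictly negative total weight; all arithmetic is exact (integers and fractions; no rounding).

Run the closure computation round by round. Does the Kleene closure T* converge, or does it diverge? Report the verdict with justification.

D(0):
  [0, -4, 12, 16, 6]
  [∞, 0, ∞, 10, 7]
  [-2, -9, 0, -4, 9]
  [∞, -5, 4, 0, ∞]
  [∞, 11, -7, -5, 0]
D(1):
  [0, -4, 12, 16, 6]
  [∞, 0, ∞, 10, 7]
  [-2, -9, 0, -4, 4]
  [∞, -5, 4, 0, ∞]
  [∞, 11, -7, -5, 0]
D(2):
  [0, -4, 12, 6, 3]
  [∞, 0, ∞, 10, 7]
  [-2, -9, 0, -4, -2]
  [∞, -5, 4, 0, 2]
  [∞, 11, -7, -5, 0]
Detection: at round 3, diagonal entry (4, 4) turns strictly negative.
Key observation: the cycle 4->2->0->1->4 has total weight (-7) + (-2) + (-4) + 7, which is strictly negative.
Answer: DIVERGES — negative cycle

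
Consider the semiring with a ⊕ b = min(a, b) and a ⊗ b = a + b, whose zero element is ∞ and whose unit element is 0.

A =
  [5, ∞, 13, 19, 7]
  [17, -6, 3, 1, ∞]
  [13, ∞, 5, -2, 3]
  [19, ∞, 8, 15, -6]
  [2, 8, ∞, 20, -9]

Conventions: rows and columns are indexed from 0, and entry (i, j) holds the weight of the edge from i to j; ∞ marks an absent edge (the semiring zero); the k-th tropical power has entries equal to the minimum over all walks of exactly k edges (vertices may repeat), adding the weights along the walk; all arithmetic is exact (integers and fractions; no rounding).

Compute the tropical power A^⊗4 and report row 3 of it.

A^⊗2:
  [9, 15, 18, 11, -2]
  [11, -12, -3, -5, -5]
  [5, 11, 6, 3, -8]
  [-4, 2, 13, 6, -15]
  [-7, -1, 11, 9, -18]
A^⊗3:
  [0, 6, 18, 16, -11]
  [-3, -18, -9, -11, -14]
  [-6, 0, 11, 4, -17]
  [-13, -7, 5, 3, -24]
  [-16, -10, 2, 0, -27]
A^⊗4:
  [-9, -3, 9, 7, -20]
  [-12, -24, -15, -17, -23]
  [-15, -9, 3, 1, -26]
  [-22, -16, -4, -6, -33]
  [-25, -19, -7, -9, -36]
Answer: row 3 of A^⊗4 = [-22, -16, -4, -6, -33]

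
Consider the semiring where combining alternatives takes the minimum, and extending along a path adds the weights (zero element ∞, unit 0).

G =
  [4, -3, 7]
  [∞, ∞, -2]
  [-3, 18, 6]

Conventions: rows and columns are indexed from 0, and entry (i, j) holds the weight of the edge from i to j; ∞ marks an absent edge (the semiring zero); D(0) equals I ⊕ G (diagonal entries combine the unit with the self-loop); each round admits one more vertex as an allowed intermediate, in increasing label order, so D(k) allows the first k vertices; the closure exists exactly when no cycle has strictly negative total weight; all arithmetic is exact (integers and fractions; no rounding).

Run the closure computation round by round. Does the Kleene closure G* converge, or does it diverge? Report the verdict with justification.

D(0):
  [0, -3, 7]
  [∞, 0, -2]
  [-3, 18, 0]
D(1):
  [0, -3, 7]
  [∞, 0, -2]
  [-3, -6, 0]
Detection: at round 2, diagonal entry (2, 2) turns strictly negative.
Key observation: the cycle 2->0->1->2 has total weight (-3) + (-3) + (-2), which is strictly negative.
Answer: DIVERGES — negative cycle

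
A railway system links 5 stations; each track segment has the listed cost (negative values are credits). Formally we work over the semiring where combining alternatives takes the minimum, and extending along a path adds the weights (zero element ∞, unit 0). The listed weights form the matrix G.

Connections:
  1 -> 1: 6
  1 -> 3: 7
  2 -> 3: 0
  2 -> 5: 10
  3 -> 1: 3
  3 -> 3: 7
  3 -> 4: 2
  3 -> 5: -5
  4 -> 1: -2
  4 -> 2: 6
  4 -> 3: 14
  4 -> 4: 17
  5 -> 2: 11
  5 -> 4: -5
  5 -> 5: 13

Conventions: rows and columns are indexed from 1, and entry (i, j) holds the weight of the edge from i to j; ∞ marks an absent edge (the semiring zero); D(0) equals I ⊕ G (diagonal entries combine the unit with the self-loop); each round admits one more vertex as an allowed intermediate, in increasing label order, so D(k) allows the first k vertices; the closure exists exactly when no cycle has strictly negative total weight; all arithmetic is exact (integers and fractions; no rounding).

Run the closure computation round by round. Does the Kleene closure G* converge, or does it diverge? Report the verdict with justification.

D(0):
  [0, ∞, 7, ∞, ∞]
  [∞, 0, 0, ∞, 10]
  [3, ∞, 0, 2, -5]
  [-2, 6, 14, 0, ∞]
  [∞, 11, ∞, -5, 0]
D(1):
  [0, ∞, 7, ∞, ∞]
  [∞, 0, 0, ∞, 10]
  [3, ∞, 0, 2, -5]
  [-2, 6, 5, 0, ∞]
  [∞, 11, ∞, -5, 0]
D(2):
  [0, ∞, 7, ∞, ∞]
  [∞, 0, 0, ∞, 10]
  [3, ∞, 0, 2, -5]
  [-2, 6, 5, 0, 16]
  [∞, 11, 11, -5, 0]
D(3):
  [0, ∞, 7, 9, 2]
  [3, 0, 0, 2, -5]
  [3, ∞, 0, 2, -5]
  [-2, 6, 5, 0, 0]
  [14, 11, 11, -5, 0]
Detection: at round 4, diagonal entry (5, 5) turns strictly negative.
Key observation: the cycle 5->4->1->3->5 has total weight (-5) + (-2) + 7 + (-5), which is strictly negative.
Answer: DIVERGES — negative cycle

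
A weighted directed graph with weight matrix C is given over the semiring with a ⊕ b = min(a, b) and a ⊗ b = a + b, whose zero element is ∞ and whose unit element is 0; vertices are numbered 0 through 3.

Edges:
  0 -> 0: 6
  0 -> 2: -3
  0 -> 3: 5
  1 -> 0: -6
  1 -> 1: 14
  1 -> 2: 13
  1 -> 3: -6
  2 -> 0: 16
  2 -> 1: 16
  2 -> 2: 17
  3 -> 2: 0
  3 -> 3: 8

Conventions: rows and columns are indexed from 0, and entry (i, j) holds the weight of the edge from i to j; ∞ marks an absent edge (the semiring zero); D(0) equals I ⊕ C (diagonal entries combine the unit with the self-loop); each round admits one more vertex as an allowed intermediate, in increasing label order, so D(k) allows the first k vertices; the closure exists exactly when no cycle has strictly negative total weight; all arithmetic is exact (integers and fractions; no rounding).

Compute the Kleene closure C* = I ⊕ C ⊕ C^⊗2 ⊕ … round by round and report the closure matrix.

D(0):
  [0, ∞, -3, 5]
  [-6, 0, 13, -6]
  [16, 16, 0, ∞]
  [∞, ∞, 0, 0]
D(1):
  [0, ∞, -3, 5]
  [-6, 0, -9, -6]
  [16, 16, 0, 21]
  [∞, ∞, 0, 0]
D(2):
  [0, ∞, -3, 5]
  [-6, 0, -9, -6]
  [10, 16, 0, 10]
  [∞, ∞, 0, 0]
D(3):
  [0, 13, -3, 5]
  [-6, 0, -9, -6]
  [10, 16, 0, 10]
  [10, 16, 0, 0]
D(4):
  [0, 13, -3, 5]
  [-6, 0, -9, -6]
  [10, 16, 0, 10]
  [10, 16, 0, 0]
Answer: C* = [[0, 13, -3, 5], [-6, 0, -9, -6], [10, 16, 0, 10], [10, 16, 0, 0]]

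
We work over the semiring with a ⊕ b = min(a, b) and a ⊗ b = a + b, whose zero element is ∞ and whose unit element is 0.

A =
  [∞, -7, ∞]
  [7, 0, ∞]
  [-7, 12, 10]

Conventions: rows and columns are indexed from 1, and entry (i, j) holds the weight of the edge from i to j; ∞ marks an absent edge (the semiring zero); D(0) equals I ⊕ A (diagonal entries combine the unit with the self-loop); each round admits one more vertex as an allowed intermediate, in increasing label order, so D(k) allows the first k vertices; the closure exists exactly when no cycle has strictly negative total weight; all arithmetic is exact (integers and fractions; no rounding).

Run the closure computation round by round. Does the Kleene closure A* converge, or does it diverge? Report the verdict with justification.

D(0):
  [0, -7, ∞]
  [7, 0, ∞]
  [-7, 12, 0]
D(1):
  [0, -7, ∞]
  [7, 0, ∞]
  [-7, -14, 0]
D(2):
  [0, -7, ∞]
  [7, 0, ∞]
  [-7, -14, 0]
D(3):
  [0, -7, ∞]
  [7, 0, ∞]
  [-7, -14, 0]
Key observation: every diagonal entry stays at the unit through all rounds, so no improving cycle exists.
Answer: CONVERGES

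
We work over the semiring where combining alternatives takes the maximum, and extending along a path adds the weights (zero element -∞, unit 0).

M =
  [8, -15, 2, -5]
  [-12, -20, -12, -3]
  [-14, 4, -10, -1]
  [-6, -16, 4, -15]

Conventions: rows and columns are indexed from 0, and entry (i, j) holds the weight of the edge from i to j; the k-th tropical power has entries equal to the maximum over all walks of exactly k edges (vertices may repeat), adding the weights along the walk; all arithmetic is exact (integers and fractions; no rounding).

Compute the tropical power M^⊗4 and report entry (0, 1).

M^⊗2:
  [16, 6, 10, 3]
  [-4, -8, 1, -13]
  [-6, -6, 3, 1]
  [2, 8, -4, 3]
M^⊗3:
  [24, 14, 18, 11]
  [4, 5, -2, 0]
  [2, 7, 5, 2]
  [10, 0, 7, 5]
M^⊗4:
  [32, 22, 26, 19]
  [12, 2, 6, 2]
  [10, 9, 6, 4]
  [18, 11, 12, 6]
Key observation: the optimum is the walk 0->0->0->2->1, with weight 8 + 8 + 2 + 4 = 22.
Optimal value attained by: walk 0->0->0->2->1.
Answer: (M^⊗4)[0][1] = 22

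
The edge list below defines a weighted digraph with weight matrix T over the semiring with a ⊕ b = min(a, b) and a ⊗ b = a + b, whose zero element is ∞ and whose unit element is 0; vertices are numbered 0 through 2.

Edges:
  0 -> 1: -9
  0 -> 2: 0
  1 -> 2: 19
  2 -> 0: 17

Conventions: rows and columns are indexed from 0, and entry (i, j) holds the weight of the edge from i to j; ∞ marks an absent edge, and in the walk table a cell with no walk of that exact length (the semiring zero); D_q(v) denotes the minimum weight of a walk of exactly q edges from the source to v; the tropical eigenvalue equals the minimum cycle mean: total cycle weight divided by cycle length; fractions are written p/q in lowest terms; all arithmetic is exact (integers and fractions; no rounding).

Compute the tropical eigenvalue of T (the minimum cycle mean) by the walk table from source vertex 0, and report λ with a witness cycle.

q=0: [0, ∞, ∞]
q=1: [∞, -9, 0]
q=2: [17, ∞, 10]
q=3: [27, 8, 17]
Optimal cycle mean attained by: cycle 0->2->0, total 0 + 17, length 2.
Answer: λ = 17/2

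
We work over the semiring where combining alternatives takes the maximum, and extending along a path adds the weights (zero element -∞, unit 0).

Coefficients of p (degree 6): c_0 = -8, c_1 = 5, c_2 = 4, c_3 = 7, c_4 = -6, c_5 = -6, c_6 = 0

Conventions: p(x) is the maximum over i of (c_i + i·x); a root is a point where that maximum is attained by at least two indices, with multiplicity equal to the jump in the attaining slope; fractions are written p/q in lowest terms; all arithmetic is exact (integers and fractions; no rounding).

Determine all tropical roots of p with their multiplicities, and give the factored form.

hull edge (i=0, c=-8) to (i=1, c=5): slope 13, span 1
hull edge (i=1, c=5) to (i=3, c=7): slope 1, span 2
hull edge (i=3, c=7) to (i=6, c=0): slope -7/3, span 3
Factored form: p(x) = 0 ⊗ (x ⊕ (-13)) ⊗ (x ⊕ (-1)) ⊗ (x ⊕ (-1)) ⊗ (x ⊕ 7/3) ⊗ (x ⊕ 7/3) ⊗ (x ⊕ 7/3)
Answer: roots = -13 (mult 1), -1 (mult 2), 7/3 (mult 3)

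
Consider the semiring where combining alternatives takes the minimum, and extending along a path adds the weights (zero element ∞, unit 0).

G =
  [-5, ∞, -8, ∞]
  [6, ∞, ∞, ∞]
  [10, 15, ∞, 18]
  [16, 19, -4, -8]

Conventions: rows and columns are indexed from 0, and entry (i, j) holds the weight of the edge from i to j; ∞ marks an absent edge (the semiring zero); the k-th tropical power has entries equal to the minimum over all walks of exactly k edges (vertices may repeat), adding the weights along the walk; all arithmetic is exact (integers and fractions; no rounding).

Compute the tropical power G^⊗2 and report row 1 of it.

G^⊗2:
  [-10, 7, -13, 10]
  [1, ∞, -2, ∞]
  [5, 37, 2, 10]
  [6, 11, -12, -16]
Answer: row 1 of G^⊗2 = [1, ∞, -2, ∞]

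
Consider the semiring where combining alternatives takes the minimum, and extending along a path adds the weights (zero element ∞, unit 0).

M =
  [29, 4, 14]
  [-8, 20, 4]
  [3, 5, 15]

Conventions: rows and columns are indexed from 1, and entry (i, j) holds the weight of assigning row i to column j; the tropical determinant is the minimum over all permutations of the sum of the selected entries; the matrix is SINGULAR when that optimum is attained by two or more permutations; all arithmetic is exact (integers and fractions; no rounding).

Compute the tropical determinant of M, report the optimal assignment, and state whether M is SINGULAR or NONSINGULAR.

σ = (1, 2, 3): 29 + 20 + 15 = 64
σ = (1, 3, 2): 29 + 4 + 5 = 38
σ = (2, 1, 3): 4 + (-8) + 15 = 11
σ = (2, 3, 1): 4 + 4 + 3 = 11
σ = (3, 1, 2): 14 + (-8) + 5 = 11
σ = (3, 2, 1): 14 + 20 + 3 = 37
Optimal value attained by: σ = (2, 1, 3).
Answer: det⊕(M) = 11; verdict: SINGULAR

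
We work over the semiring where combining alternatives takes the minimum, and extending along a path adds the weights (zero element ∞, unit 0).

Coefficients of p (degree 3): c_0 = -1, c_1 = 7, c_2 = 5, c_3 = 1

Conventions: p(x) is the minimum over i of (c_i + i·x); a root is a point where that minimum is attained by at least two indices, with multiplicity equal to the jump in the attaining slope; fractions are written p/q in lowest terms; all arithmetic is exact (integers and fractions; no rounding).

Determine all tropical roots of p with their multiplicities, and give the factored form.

hull edge (i=0, c=-1) to (i=3, c=1): slope 2/3, span 3
Factored form: p(x) = 1 ⊗ (x ⊕ (-2/3)) ⊗ (x ⊕ (-2/3)) ⊗ (x ⊕ (-2/3))
Answer: roots = -2/3 (mult 3)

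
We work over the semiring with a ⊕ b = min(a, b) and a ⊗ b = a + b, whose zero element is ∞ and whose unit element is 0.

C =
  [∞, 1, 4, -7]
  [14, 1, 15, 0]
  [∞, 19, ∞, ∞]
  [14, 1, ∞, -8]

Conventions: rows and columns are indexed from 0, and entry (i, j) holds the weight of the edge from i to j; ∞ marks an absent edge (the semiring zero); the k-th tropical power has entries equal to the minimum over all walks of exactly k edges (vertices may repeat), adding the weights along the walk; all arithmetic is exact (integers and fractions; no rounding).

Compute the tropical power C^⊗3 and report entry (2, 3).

C^⊗2:
  [7, -6, 16, -15]
  [14, 1, 16, -8]
  [33, 20, 34, 19]
  [6, -7, 16, -16]
C^⊗3:
  [-1, -14, 9, -23]
  [6, -7, 16, -16]
  [33, 20, 35, 11]
  [-2, -15, 8, -24]
Key observation: the optimum is the walk 2->1->3->3, with weight 19 + 0 + (-8) = 11.
Optimal value attained by: walk 2->1->3->3.
Answer: (C^⊗3)[2][3] = 11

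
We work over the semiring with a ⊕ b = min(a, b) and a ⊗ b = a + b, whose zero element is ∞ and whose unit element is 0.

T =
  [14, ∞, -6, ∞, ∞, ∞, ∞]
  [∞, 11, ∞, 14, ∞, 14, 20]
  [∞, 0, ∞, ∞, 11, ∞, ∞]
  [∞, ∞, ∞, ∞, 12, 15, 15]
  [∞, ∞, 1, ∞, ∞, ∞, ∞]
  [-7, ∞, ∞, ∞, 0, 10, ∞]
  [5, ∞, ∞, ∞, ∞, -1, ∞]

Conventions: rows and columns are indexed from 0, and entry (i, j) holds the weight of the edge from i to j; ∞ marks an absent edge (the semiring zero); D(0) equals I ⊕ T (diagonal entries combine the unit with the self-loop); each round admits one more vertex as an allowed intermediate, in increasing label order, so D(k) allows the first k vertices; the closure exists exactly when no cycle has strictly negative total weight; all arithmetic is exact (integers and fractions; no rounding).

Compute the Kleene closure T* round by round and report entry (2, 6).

D(0):
  [0, ∞, -6, ∞, ∞, ∞, ∞]
  [∞, 0, ∞, 14, ∞, 14, 20]
  [∞, 0, 0, ∞, 11, ∞, ∞]
  [∞, ∞, ∞, 0, 12, 15, 15]
  [∞, ∞, 1, ∞, 0, ∞, ∞]
  [-7, ∞, ∞, ∞, 0, 0, ∞]
  [5, ∞, ∞, ∞, ∞, -1, 0]
D(1):
  [0, ∞, -6, ∞, ∞, ∞, ∞]
  [∞, 0, ∞, 14, ∞, 14, 20]
  [∞, 0, 0, ∞, 11, ∞, ∞]
  [∞, ∞, ∞, 0, 12, 15, 15]
  [∞, ∞, 1, ∞, 0, ∞, ∞]
  [-7, ∞, -13, ∞, 0, 0, ∞]
  [5, ∞, -1, ∞, ∞, -1, 0]
D(2):
  [0, ∞, -6, ∞, ∞, ∞, ∞]
  [∞, 0, ∞, 14, ∞, 14, 20]
  [∞, 0, 0, 14, 11, 14, 20]
  [∞, ∞, ∞, 0, 12, 15, 15]
  [∞, ∞, 1, ∞, 0, ∞, ∞]
  [-7, ∞, -13, ∞, 0, 0, ∞]
  [5, ∞, -1, ∞, ∞, -1, 0]
D(3):
  [0, -6, -6, 8, 5, 8, 14]
  [∞, 0, ∞, 14, ∞, 14, 20]
  [∞, 0, 0, 14, 11, 14, 20]
  [∞, ∞, ∞, 0, 12, 15, 15]
  [∞, 1, 1, 15, 0, 15, 21]
  [-7, -13, -13, 1, -2, 0, 7]
  [5, -1, -1, 13, 10, -1, 0]
D(4):
  [0, -6, -6, 8, 5, 8, 14]
  [∞, 0, ∞, 14, 26, 14, 20]
  [∞, 0, 0, 14, 11, 14, 20]
  [∞, ∞, ∞, 0, 12, 15, 15]
  [∞, 1, 1, 15, 0, 15, 21]
  [-7, -13, -13, 1, -2, 0, 7]
  [5, -1, -1, 13, 10, -1, 0]
D(5):
  [0, -6, -6, 8, 5, 8, 14]
  [∞, 0, 27, 14, 26, 14, 20]
  [∞, 0, 0, 14, 11, 14, 20]
  [∞, 13, 13, 0, 12, 15, 15]
  [∞, 1, 1, 15, 0, 15, 21]
  [-7, -13, -13, 1, -2, 0, 7]
  [5, -1, -1, 13, 10, -1, 0]
D(6):
  [0, -6, -6, 8, 5, 8, 14]
  [7, 0, 1, 14, 12, 14, 20]
  [7, 0, 0, 14, 11, 14, 20]
  [8, 2, 2, 0, 12, 15, 15]
  [8, 1, 1, 15, 0, 15, 21]
  [-7, -13, -13, 1, -2, 0, 7]
  [-8, -14, -14, 0, -3, -1, 0]
D(7):
  [0, -6, -6, 8, 5, 8, 14]
  [7, 0, 1, 14, 12, 14, 20]
  [7, 0, 0, 14, 11, 14, 20]
  [7, 1, 1, 0, 12, 14, 15]
  [8, 1, 1, 15, 0, 15, 21]
  [-7, -13, -13, 1, -2, 0, 7]
  [-8, -14, -14, 0, -3, -1, 0]
Answer: T*[2][6] = 20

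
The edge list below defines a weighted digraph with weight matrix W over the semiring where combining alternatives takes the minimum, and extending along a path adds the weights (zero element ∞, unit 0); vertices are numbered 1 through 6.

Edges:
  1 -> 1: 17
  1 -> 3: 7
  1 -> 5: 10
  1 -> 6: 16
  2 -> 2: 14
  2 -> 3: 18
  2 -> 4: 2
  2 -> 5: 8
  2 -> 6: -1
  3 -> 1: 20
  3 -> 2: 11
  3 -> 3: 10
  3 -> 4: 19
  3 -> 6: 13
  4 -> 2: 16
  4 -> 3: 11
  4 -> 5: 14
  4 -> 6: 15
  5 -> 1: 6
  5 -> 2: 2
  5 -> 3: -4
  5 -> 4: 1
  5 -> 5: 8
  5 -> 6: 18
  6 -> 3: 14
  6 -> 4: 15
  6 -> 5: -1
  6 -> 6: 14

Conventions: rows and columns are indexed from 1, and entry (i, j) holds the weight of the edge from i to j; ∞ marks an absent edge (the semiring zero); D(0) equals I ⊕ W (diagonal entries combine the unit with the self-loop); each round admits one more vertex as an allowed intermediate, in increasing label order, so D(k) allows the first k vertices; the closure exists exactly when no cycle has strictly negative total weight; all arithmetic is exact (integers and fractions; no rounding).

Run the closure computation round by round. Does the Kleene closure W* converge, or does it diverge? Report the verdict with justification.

D(0):
  [0, ∞, 7, ∞, 10, 16]
  [∞, 0, 18, 2, 8, -1]
  [20, 11, 0, 19, ∞, 13]
  [∞, 16, 11, 0, 14, 15]
  [6, 2, -4, 1, 0, 18]
  [∞, ∞, 14, 15, -1, 0]
D(1):
  [0, ∞, 7, ∞, 10, 16]
  [∞, 0, 18, 2, 8, -1]
  [20, 11, 0, 19, 30, 13]
  [∞, 16, 11, 0, 14, 15]
  [6, 2, -4, 1, 0, 18]
  [∞, ∞, 14, 15, -1, 0]
D(2):
  [0, ∞, 7, ∞, 10, 16]
  [∞, 0, 18, 2, 8, -1]
  [20, 11, 0, 13, 19, 10]
  [∞, 16, 11, 0, 14, 15]
  [6, 2, -4, 1, 0, 1]
  [∞, ∞, 14, 15, -1, 0]
D(3):
  [0, 18, 7, 20, 10, 16]
  [38, 0, 18, 2, 8, -1]
  [20, 11, 0, 13, 19, 10]
  [31, 16, 11, 0, 14, 15]
  [6, 2, -4, 1, 0, 1]
  [34, 25, 14, 15, -1, 0]
D(4):
  [0, 18, 7, 20, 10, 16]
  [33, 0, 13, 2, 8, -1]
  [20, 11, 0, 13, 19, 10]
  [31, 16, 11, 0, 14, 15]
  [6, 2, -4, 1, 0, 1]
  [34, 25, 14, 15, -1, 0]
D(5):
  [0, 12, 6, 11, 10, 11]
  [14, 0, 4, 2, 8, -1]
  [20, 11, 0, 13, 19, 10]
  [20, 16, 10, 0, 14, 15]
  [6, 2, -4, 1, 0, 1]
  [5, 1, -5, 0, -1, 0]
D(6):
  [0, 12, 6, 11, 10, 11]
  [4, 0, -6, -1, -2, -1]
  [15, 11, 0, 10, 9, 10]
  [20, 16, 10, 0, 14, 15]
  [6, 2, -4, 1, 0, 1]
  [5, 1, -5, 0, -1, 0]
Key observation: every diagonal entry stays at the unit through all rounds, so no improving cycle exists.
Answer: CONVERGES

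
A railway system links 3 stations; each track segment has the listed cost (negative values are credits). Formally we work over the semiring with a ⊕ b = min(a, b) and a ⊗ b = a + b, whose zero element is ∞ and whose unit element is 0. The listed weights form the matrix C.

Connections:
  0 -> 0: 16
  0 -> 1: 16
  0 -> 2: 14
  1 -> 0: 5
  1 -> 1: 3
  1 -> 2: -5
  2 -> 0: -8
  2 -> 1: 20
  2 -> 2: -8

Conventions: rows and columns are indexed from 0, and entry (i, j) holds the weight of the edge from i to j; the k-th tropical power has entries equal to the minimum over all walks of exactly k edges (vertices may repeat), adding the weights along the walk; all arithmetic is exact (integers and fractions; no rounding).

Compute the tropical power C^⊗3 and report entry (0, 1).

C^⊗2:
  [6, 19, 6]
  [-13, 6, -13]
  [-16, 8, -16]
C^⊗3:
  [-2, 22, -2]
  [-21, 3, -21]
  [-24, 0, -24]
Key observation: the optimum is the walk 0->1->1->1, with weight 16 + 3 + 3 = 22.
Optimal value attained by: walk 0->1->1->1.
Answer: (C^⊗3)[0][1] = 22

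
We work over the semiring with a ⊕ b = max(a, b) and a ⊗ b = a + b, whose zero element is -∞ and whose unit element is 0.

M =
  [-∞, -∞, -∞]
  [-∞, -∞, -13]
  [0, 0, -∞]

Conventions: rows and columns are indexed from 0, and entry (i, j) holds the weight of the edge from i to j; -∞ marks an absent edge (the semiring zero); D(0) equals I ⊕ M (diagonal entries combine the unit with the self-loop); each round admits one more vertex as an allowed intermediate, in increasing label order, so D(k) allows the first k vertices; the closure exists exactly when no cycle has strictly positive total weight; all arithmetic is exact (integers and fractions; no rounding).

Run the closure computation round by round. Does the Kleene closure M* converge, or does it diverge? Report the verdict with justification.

D(0):
  [0, -∞, -∞]
  [-∞, 0, -13]
  [0, 0, 0]
D(1):
  [0, -∞, -∞]
  [-∞, 0, -13]
  [0, 0, 0]
D(2):
  [0, -∞, -∞]
  [-∞, 0, -13]
  [0, 0, 0]
D(3):
  [0, -∞, -∞]
  [-13, 0, -13]
  [0, 0, 0]
Key observation: every diagonal entry stays at the unit through all rounds, so no improving cycle exists.
Answer: CONVERGES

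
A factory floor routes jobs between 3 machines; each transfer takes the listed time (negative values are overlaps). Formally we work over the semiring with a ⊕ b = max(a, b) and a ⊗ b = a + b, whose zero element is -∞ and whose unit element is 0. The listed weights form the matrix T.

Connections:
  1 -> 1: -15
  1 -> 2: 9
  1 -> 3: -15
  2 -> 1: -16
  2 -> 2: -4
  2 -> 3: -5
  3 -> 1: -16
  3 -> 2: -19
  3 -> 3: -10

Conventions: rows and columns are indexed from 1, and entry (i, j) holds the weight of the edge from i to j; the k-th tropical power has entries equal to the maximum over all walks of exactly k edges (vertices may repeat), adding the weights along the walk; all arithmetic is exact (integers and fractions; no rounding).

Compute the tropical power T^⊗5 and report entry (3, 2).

T^⊗2:
  [-7, 5, 4]
  [-20, -7, -9]
  [-26, -7, -20]
T^⊗3:
  [-11, 2, 0]
  [-23, -11, -12]
  [-23, -11, -12]
T^⊗4:
  [-14, -2, -3]
  [-27, -14, -16]
  [-27, -14, -16]
T^⊗5:
  [-18, -5, -7]
  [-30, -18, -19]
  [-30, -18, -19]
Key observation: the optimum is the walk 3->1->2->1->2->2, with weight (-16) + 9 + (-16) + 9 + (-4) = -18.
Optimal value attained by: walk 3->1->2->1->2->2.
Answer: (T^⊗5)[3][2] = -18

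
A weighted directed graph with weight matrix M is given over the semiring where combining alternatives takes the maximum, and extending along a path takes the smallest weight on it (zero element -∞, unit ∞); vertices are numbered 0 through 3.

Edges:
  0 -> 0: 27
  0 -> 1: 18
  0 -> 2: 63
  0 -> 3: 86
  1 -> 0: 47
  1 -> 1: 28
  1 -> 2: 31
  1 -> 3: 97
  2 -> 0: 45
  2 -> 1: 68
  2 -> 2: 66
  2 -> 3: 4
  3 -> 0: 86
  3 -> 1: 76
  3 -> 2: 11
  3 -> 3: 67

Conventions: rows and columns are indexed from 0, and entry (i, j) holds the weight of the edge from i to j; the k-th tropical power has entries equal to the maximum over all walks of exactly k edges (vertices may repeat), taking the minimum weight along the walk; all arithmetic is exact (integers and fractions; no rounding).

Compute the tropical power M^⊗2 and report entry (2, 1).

M^⊗2:
  [86, 76, 63, 67]
  [86, 76, 47, 67]
  [47, 66, 66, 68]
  [67, 67, 63, 86]
Key observation: the optimum is the walk 2->2->1, with weight 66 min 68 = 66.
Optimal value attained by: walk 2->2->1.
Answer: (M^⊗2)[2][1] = 66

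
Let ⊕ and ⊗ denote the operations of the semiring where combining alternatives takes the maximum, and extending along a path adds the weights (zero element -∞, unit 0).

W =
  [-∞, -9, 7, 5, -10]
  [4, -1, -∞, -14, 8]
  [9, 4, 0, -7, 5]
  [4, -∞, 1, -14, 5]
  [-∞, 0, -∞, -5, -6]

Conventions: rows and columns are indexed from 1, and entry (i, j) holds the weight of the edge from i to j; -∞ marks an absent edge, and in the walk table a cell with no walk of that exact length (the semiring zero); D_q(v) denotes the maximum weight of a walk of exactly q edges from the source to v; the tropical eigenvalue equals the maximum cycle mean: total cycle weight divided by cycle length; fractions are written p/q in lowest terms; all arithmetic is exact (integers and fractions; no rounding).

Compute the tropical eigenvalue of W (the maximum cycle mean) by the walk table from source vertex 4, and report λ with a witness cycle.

q=0: [-∞, -∞, -∞, 0, -∞]
q=1: [4, -∞, 1, -14, 5]
q=2: [10, 5, 11, 9, 6]
q=3: [20, 15, 17, 15, 16]
q=4: [26, 21, 27, 25, 23]
q=5: [36, 31, 33, 31, 32]
Optimal cycle mean attained by: cycle 1->3->1, total 7 + 9, length 2.
Answer: λ = 8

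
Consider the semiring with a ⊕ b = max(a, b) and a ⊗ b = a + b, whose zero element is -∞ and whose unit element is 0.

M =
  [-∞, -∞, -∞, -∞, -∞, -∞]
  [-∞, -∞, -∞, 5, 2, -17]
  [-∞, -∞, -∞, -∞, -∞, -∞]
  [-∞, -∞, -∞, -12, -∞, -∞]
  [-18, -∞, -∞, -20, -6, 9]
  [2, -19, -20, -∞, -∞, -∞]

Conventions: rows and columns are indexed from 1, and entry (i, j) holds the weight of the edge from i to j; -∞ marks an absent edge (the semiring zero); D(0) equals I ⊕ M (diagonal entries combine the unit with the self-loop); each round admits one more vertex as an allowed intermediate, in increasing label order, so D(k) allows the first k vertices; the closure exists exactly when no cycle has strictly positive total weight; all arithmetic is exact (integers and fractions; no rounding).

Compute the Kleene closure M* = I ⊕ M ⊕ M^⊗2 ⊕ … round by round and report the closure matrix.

D(0):
  [0, -∞, -∞, -∞, -∞, -∞]
  [-∞, 0, -∞, 5, 2, -17]
  [-∞, -∞, 0, -∞, -∞, -∞]
  [-∞, -∞, -∞, 0, -∞, -∞]
  [-18, -∞, -∞, -20, 0, 9]
  [2, -19, -20, -∞, -∞, 0]
D(1):
  [0, -∞, -∞, -∞, -∞, -∞]
  [-∞, 0, -∞, 5, 2, -17]
  [-∞, -∞, 0, -∞, -∞, -∞]
  [-∞, -∞, -∞, 0, -∞, -∞]
  [-18, -∞, -∞, -20, 0, 9]
  [2, -19, -20, -∞, -∞, 0]
D(2):
  [0, -∞, -∞, -∞, -∞, -∞]
  [-∞, 0, -∞, 5, 2, -17]
  [-∞, -∞, 0, -∞, -∞, -∞]
  [-∞, -∞, -∞, 0, -∞, -∞]
  [-18, -∞, -∞, -20, 0, 9]
  [2, -19, -20, -14, -17, 0]
D(3):
  [0, -∞, -∞, -∞, -∞, -∞]
  [-∞, 0, -∞, 5, 2, -17]
  [-∞, -∞, 0, -∞, -∞, -∞]
  [-∞, -∞, -∞, 0, -∞, -∞]
  [-18, -∞, -∞, -20, 0, 9]
  [2, -19, -20, -14, -17, 0]
D(4):
  [0, -∞, -∞, -∞, -∞, -∞]
  [-∞, 0, -∞, 5, 2, -17]
  [-∞, -∞, 0, -∞, -∞, -∞]
  [-∞, -∞, -∞, 0, -∞, -∞]
  [-18, -∞, -∞, -20, 0, 9]
  [2, -19, -20, -14, -17, 0]
D(5):
  [0, -∞, -∞, -∞, -∞, -∞]
  [-16, 0, -∞, 5, 2, 11]
  [-∞, -∞, 0, -∞, -∞, -∞]
  [-∞, -∞, -∞, 0, -∞, -∞]
  [-18, -∞, -∞, -20, 0, 9]
  [2, -19, -20, -14, -17, 0]
D(6):
  [0, -∞, -∞, -∞, -∞, -∞]
  [13, 0, -9, 5, 2, 11]
  [-∞, -∞, 0, -∞, -∞, -∞]
  [-∞, -∞, -∞, 0, -∞, -∞]
  [11, -10, -11, -5, 0, 9]
  [2, -19, -20, -14, -17, 0]
Answer: M* = [[0, -∞, -∞, -∞, -∞, -∞], [13, 0, -9, 5, 2, 11], [-∞, -∞, 0, -∞, -∞, -∞], [-∞, -∞, -∞, 0, -∞, -∞], [11, -10, -11, -5, 0, 9], [2, -19, -20, -14, -17, 0]]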